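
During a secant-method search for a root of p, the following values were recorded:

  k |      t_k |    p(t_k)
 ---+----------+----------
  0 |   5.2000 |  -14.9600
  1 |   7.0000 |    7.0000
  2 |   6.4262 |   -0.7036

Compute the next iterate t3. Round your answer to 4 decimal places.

6.4786

t3 = 6.4262 − (-0.7036)·(6.4262 − 7.0000) / (-0.7036 − 7.0000)
   = 6.4262 − (0.403726)/(-7.703600) = 6.478607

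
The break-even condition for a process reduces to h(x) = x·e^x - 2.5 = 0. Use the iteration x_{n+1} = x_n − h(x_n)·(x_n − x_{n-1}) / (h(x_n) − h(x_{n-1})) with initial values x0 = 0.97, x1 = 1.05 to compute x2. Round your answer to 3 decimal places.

0.959

h(0.97) = 0.05881, h(1.05) = 0.50053
x2 = 1.05000 − 0.50053·(1.05000 − 0.97000) / (0.50053 − 0.05881) = 1.05000 − (0.04004)/(0.44173) = 0.95935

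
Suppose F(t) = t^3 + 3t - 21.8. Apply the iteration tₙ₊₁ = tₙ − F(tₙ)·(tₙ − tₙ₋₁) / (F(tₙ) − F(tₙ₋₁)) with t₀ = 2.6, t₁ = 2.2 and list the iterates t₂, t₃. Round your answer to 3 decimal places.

2.424, 2.439

F(2.6) = 3.57600, F(2.2) = -4.55200
t₂ = 2.20000 − (-4.55200)·(2.20000 − 2.60000) / (-4.55200 − 3.57600) = 2.20000 − (1.82080)/(-8.12800) = 2.42402
F(2.42402) = -0.28479
t₃ = 2.42402 − (-0.28479)·(2.42402 − 2.20000) / (-0.28479 − (-4.55200)) = 2.42402 − (-0.06380)/(4.26721) = 2.43897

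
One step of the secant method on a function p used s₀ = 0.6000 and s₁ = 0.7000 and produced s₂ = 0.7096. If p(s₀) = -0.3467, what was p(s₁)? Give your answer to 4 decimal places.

The secant line through (0.6000, -0.3467) and (0.7000, p(s₁)) crosses zero at s₂ = 0.7096.
So (0.6000, -0.3467), (0.7000, p(s₁)), (0.7096, 0) are collinear:
p(s₁) = -0.3467 · (0.7000 − 0.7096) / (0.6000 − 0.7096) = -0.3467 · (-0.009600)/(-0.109600) = -0.030368

-0.0304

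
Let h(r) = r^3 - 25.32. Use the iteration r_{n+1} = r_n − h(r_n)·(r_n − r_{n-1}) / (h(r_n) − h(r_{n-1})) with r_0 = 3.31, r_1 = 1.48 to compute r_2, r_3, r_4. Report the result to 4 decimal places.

h(3.31) = 10.944691, h(1.48) = -22.078208
r_2 = 1.480000 − (-22.078208)·(1.480000 − 3.310000) / (-22.078208 − 10.944691) = 1.480000 − (40.403121)/(-33.022899) = 2.703488
h(2.703488) = -5.560619
r_3 = 2.703488 − (-5.560619)·(2.703488 − 1.480000) / (-5.560619 − (-22.078208)) = 2.703488 − (-6.803350)/(16.517589) = 3.115373
h(3.115373) = 4.916411
r_4 = 3.115373 − 4.916411·(3.115373 − 2.703488) / (4.916411 − (-5.560619)) = 3.115373 − (2.024997)/(10.477030) = 2.922094

2.7035, 3.1154, 2.9221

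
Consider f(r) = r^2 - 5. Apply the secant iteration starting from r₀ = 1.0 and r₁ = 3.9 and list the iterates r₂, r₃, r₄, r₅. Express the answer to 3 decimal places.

f(1.0) = -4.00000, f(3.9) = 10.21000
r₂ = 3.90000 − 10.21000·(3.90000 − 1.00000) / (10.21000 − (-4.00000)) = 3.90000 − (29.60900)/(14.21000) = 1.81633
f(1.81633) = -1.70096
r₃ = 1.81633 − (-1.70096)·(1.81633 − 3.90000) / (-1.70096 − 10.21000) = 1.81633 − (3.54424)/(-11.91096) = 2.11389
f(2.11389) = -0.53148
r₄ = 2.11389 − (-0.53148)·(2.11389 − 1.81633) / (-0.53148 − (-1.70096)) = 2.11389 − (-0.15815)/(1.16948) = 2.24912
f(2.24912) = 0.05853
r₅ = 2.24912 − 0.05853·(2.24912 − 2.11389) / (0.05853 − (-0.53148)) = 2.24912 − (0.00791)/(0.59000) = 2.23570

1.816, 2.114, 2.249, 2.236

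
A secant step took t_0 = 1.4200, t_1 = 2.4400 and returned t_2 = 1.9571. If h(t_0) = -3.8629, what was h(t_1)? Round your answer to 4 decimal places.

The secant line through (1.4200, -3.8629) and (2.4400, h(t_1)) crosses zero at t_2 = 1.9571.
So (1.4200, -3.8629), (2.4400, h(t_1)), (1.9571, 0) are collinear:
h(t_1) = -3.8629 · (2.4400 − 1.9571) / (1.4200 − 1.9571) = -3.8629 · (0.482900)/(-0.537100) = 3.473086

3.4731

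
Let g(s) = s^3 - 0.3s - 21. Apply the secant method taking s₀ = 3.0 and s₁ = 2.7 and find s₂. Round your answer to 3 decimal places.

g(3.0) = 5.10000, g(2.7) = -2.12700
s₂ = 2.70000 − (-2.12700)·(2.70000 − 3.00000) / (-2.12700 − 5.10000) = 2.70000 − (0.63810)/(-7.22700) = 2.78829

2.788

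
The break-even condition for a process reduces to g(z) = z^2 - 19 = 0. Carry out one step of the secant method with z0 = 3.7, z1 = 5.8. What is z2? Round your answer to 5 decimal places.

4.25895

g(3.7) = -5.3100000, g(5.8) = 14.6400000
z2 = 5.8000000 − 14.6400000·(5.8000000 − 3.7000000) / (14.6400000 − (-5.3100000)) = 5.8000000 − (30.7440000)/(19.9500000) = 4.2589474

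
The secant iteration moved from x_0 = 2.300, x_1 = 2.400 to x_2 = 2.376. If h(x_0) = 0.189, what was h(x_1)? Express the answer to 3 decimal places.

-0.060

The secant line through (2.300, 0.189) and (2.400, h(x_1)) crosses zero at x_2 = 2.376.
So (2.300, 0.189), (2.400, h(x_1)), (2.376, 0) are collinear:
h(x_1) = 0.189 · (2.400 − 2.376) / (2.300 − 2.376) = 0.189 · (0.02400)/(-0.07600) = -0.05968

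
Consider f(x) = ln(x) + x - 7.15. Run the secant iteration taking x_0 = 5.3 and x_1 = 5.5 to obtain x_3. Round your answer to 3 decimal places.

5.454

f(5.3) = -0.18229, f(5.5) = 0.05475
x_2 = 5.50000 − 0.05475·(5.50000 − 5.30000) / (0.05475 − (-0.18229)) = 5.50000 − (0.01095)/(0.23704) = 5.45381
f(5.45381) = 0.00012
x_3 = 5.45381 − 0.00012·(5.45381 − 5.50000) / (0.00012 − 0.05475) = 5.45381 − (-0.00001)/(-0.05463) = 5.45370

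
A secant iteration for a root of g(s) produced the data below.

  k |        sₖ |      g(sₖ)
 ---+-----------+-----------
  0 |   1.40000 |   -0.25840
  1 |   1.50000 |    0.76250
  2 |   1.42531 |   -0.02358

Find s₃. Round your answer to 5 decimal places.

s₃ = 1.42531 − (-0.02358)·(1.42531 − 1.50000) / (-0.02358 − 0.76250)
   = 1.42531 − (0.0017612)/(-0.7860800) = 1.4275505

1.42755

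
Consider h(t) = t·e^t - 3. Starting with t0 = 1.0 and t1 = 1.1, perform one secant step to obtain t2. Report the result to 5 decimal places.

1.04805

h(1.0) = -0.2817182, h(1.1) = 0.3045826
t2 = 1.1000000 − 0.3045826·(1.1000000 − 1.0000000) / (0.3045826 − (-0.2817182)) = 1.1000000 − (0.0304583)/(0.5863008) = 1.0480501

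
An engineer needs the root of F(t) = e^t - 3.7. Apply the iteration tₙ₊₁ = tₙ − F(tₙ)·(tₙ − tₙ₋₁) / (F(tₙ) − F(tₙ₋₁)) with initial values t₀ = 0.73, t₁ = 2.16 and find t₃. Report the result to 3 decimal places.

F(0.73) = -1.62492, F(2.16) = 4.97114
t₂ = 2.16000 − 4.97114·(2.16000 − 0.73000) / (4.97114 − (-1.62492)) = 2.16000 − (7.10873)/(6.59606) = 1.08228
F(1.08228) = -0.74861
t₃ = 1.08228 − (-0.74861)·(1.08228 − 2.16000) / (-0.74861 − 4.97114) = 1.08228 − (0.80679)/(-5.71975) = 1.22333

1.223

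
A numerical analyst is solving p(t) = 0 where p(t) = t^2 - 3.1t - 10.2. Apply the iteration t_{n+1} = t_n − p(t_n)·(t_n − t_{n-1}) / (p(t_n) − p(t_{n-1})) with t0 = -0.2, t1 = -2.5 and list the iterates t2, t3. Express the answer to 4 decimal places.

p(-0.2) = -9.540000, p(-2.5) = 3.800000
t2 = -2.500000 − 3.800000·(-2.500000 − (-0.200000)) / (3.800000 − (-9.540000)) = -2.500000 − (-8.740000)/(13.340000) = -1.844828
p(-1.844828) = -1.077646
t3 = -1.844828 − (-1.077646)·(-1.844828 − (-2.500000)) / (-1.077646 − 3.800000) = -1.844828 − (-0.706044)/(-4.877646) = -1.989579

-1.8448, -1.9896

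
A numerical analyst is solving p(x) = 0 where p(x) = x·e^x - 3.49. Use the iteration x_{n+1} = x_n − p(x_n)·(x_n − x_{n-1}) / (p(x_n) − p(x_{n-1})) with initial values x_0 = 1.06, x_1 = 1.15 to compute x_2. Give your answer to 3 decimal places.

1.128

p(1.06) = -0.43045, p(1.15) = 0.14192
x_2 = 1.15000 − 0.14192·(1.15000 − 1.06000) / (0.14192 − (-0.43045)) = 1.15000 − (0.01277)/(0.57237) = 1.12768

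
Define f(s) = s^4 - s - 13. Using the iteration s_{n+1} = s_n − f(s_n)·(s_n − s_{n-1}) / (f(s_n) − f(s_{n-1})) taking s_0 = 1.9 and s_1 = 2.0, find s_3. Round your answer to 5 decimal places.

1.96686

f(1.9) = -1.8679000, f(2.0) = 1.0000000
s_2 = 2.0000000 − 1.0000000·(2.0000000 − 1.9000000) / (1.0000000 − (-1.8679000)) = 2.0000000 − (0.1000000)/(2.8679000) = 1.9651313
f(1.9651313) = -0.0520881
s_3 = 1.9651313 − (-0.0520881)·(1.9651313 − 2.0000000) / (-0.0520881 − 1.0000000) = 1.9651313 − (0.0018162)/(-1.0520881) = 1.9668576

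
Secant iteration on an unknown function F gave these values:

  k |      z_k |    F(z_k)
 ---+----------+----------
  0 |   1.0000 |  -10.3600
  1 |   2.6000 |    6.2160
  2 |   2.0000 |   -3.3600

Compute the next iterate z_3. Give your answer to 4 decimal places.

2.2105

z_3 = 2.0000 − (-3.3600)·(2.0000 − 2.6000) / (-3.3600 − 6.2160)
   = 2.0000 − (2.016000)/(-9.576000) = 2.210526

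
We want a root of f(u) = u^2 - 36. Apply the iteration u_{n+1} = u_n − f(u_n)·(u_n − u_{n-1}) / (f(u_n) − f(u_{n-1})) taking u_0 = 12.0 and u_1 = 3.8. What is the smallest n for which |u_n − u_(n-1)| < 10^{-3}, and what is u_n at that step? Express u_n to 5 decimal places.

n = 6, u_n = 6.00000

f(12.0) = 108.0000000, f(3.8) = -21.5600000
u_2 = 3.8000000 − (-21.5600000)·(-8.2000000)/(-129.5600000) = 5.1645570;  |Δ| = 1.3645570
f(5.1645570) = -9.3273514
u_3 = 5.1645570 − (-9.3273514)·(1.3645570)/(12.2326486) = 6.2050268;  |Δ| = 1.0404699
f(6.2050268) = 2.5023579
u_4 = 6.2050268 − 2.5023579·(1.0404699)/(11.8297093) = 5.9849345;  |Δ| = 0.2200923
f(5.9849345) = -0.1805588
u_5 = 5.9849345 − (-0.1805588)·(-0.2200923)/(-2.6829167) = 5.9997466;  |Δ| = 0.0148121
f(5.9997466) = -0.0030406
u_6 = 5.9997466 − (-0.0030406)·(0.0148121)/(0.1775182) = 6.0000003;  |Δ| = 0.0002537
|u_6 − u_5| = 0.0002537 < 10^{-3}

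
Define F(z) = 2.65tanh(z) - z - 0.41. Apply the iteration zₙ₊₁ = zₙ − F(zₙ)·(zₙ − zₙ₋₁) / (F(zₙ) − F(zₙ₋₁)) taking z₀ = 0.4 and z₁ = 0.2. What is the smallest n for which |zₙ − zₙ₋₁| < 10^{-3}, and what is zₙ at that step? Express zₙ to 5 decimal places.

F(0.4) = 0.1968647, F(0.2) = -0.0869554
z₂ = 0.2000000 − (-0.0869554)·(-0.2000000)/(-0.2838202) = 0.2612750;  |Δ| = 0.0612750
F(0.2612750) = 0.0057674
z₃ = 0.2612750 − 0.0057674·(0.0612750)/(0.0927228) = 0.2574637;  |Δ| = 0.0038113
F(0.2574637) = 0.0001288
z₄ = 0.2574637 − 0.0001288·(-0.0038113)/(-0.0056386) = 0.2573766;  |Δ| = 0.0000871
|z₄ − z₃| = 0.0000871 < 10^{-3}

n = 4, zₙ = 0.25738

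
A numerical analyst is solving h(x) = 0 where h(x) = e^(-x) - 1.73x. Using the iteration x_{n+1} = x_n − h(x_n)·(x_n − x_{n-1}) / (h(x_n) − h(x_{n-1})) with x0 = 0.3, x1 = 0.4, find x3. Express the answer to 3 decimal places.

0.391

h(0.3) = 0.22182, h(0.4) = -0.02168
x2 = 0.40000 − (-0.02168)·(0.40000 − 0.30000) / (-0.02168 − 0.22182) = 0.40000 − (-0.00217)/(-0.24350) = 0.39110
h(0.39110) = -0.00028
x3 = 0.39110 − (-0.00028)·(0.39110 − 0.40000) / (-0.00028 − (-0.02168)) = 0.39110 − (0.00000)/(0.02140) = 0.39098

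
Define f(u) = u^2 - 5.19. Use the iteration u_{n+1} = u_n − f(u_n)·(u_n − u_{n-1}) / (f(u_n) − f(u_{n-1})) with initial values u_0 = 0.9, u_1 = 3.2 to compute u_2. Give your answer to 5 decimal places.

1.96829

f(0.9) = -4.3800000, f(3.2) = 5.0500000
u_2 = 3.2000000 − 5.0500000·(3.2000000 − 0.9000000) / (5.0500000 − (-4.3800000)) = 3.2000000 − (11.6150000)/(9.4300000) = 1.9682927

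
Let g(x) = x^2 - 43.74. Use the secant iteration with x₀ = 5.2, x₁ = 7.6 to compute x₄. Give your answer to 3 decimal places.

g(5.2) = -16.70000, g(7.6) = 14.02000
x₂ = 7.60000 − 14.02000·(7.60000 − 5.20000) / (14.02000 − (-16.70000)) = 7.60000 − (33.64800)/(30.72000) = 6.50469
g(6.50469) = -1.42904
x₃ = 6.50469 − (-1.42904)·(6.50469 − 7.60000) / (-1.42904 − 14.02000) = 6.50469 − (1.56525)/(-15.44904) = 6.60600
g(6.60600) = -0.10071
x₄ = 6.60600 − (-0.10071)·(6.60600 − 6.50469) / (-0.10071 − (-1.42904)) = 6.60600 − (-0.01020)/(1.32833) = 6.61369

6.614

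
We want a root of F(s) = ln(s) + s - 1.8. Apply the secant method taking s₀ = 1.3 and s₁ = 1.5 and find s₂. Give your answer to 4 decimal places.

F(1.3) = -0.237636, F(1.5) = 0.105465
s₂ = 1.500000 − 0.105465·(1.500000 − 1.300000) / (0.105465 − (-0.237636)) = 1.500000 − (0.021093)/(0.343101) = 1.438522

1.4385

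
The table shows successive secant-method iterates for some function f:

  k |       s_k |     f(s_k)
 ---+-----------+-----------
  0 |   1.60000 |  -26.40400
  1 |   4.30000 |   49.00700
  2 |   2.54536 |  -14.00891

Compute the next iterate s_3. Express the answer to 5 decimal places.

s_3 = 2.54536 − (-14.00891)·(2.54536 − 4.30000) / (-14.00891 − 49.00700)
   = 2.54536 − (24.5805938)/(-63.0159100) = 2.9354296

2.93543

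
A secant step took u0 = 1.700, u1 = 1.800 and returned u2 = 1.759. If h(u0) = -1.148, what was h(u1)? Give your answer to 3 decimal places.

The secant line through (1.700, -1.148) and (1.800, h(u1)) crosses zero at u2 = 1.759.
So (1.700, -1.148), (1.800, h(u1)), (1.759, 0) are collinear:
h(u1) = -1.148 · (1.800 − 1.759) / (1.700 − 1.759) = -1.148 · (0.04100)/(-0.05900) = 0.79776

0.798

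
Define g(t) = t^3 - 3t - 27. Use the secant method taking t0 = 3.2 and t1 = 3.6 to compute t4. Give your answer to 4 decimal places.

g(3.2) = -3.832000, g(3.6) = 8.856000
t2 = 3.600000 − 8.856000·(3.600000 − 3.200000) / (8.856000 − (-3.832000)) = 3.600000 − (3.542400)/(12.688000) = 3.320807
g(3.320807) = -0.341359
t3 = 3.320807 − (-0.341359)·(3.320807 − 3.600000) / (-0.341359 − 8.856000) = 3.320807 − (0.095305)/(-9.197359) = 3.331169
g(3.331169) = -0.028559
t4 = 3.331169 − (-0.028559)·(3.331169 − 3.320807) / (-0.028559 − (-0.341359)) = 3.331169 − (-0.000296)/(0.312801) = 3.332115

3.3321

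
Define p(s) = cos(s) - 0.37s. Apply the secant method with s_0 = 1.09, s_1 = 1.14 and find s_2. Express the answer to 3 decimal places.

p(1.09) = 0.05919, p(1.14) = -0.00421
s_2 = 1.14000 − (-0.00421)·(1.14000 − 1.09000) / (-0.00421 − 0.05919) = 1.14000 − (-0.00021)/(-0.06339) = 1.13668

1.137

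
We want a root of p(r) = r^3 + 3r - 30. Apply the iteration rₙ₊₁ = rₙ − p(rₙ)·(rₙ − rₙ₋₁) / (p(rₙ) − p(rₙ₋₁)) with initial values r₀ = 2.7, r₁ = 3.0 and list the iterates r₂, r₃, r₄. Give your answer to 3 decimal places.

2.781, 2.786, 2.787

p(2.7) = -2.21700, p(3.0) = 6.00000
r₂ = 3.00000 − 6.00000·(3.00000 − 2.70000) / (6.00000 − (-2.21700)) = 3.00000 − (1.80000)/(8.21700) = 2.78094
p(2.78094) = -0.15038
r₃ = 2.78094 − (-0.15038)·(2.78094 − 3.00000) / (-0.15038 − 6.00000) = 2.78094 − (0.03294)/(-6.15038) = 2.78630
p(2.78630) = -0.00981
r₄ = 2.78630 − (-0.00981)·(2.78630 − 2.78094) / (-0.00981 − (-0.15038)) = 2.78630 − (-0.00005)/(0.14057) = 2.78667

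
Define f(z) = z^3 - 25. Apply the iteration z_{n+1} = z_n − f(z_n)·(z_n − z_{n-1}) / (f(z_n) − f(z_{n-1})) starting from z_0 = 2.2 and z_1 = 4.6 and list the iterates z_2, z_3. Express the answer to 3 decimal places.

f(2.2) = -14.35200, f(4.6) = 72.33600
z_2 = 4.60000 − 72.33600·(4.60000 − 2.20000) / (72.33600 − (-14.35200)) = 4.60000 − (173.60640)/(86.68800) = 2.59734
f(2.59734) = -7.47785
z_3 = 2.59734 − (-7.47785)·(2.59734 − 4.60000) / (-7.47785 − 72.33600) = 2.59734 − (14.97557)/(-79.81385) = 2.78497

2.597, 2.785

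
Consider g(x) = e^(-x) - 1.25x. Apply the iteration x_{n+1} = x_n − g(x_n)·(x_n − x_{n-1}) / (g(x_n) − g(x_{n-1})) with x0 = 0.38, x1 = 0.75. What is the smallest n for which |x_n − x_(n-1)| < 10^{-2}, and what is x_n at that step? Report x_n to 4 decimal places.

g(0.38) = 0.208861, g(0.75) = -0.465133
x2 = 0.750000 − (-0.465133)·(0.370000)/(-0.673995) = 0.494658;  |Δ| = 0.255342
g(0.494658) = -0.008543
x3 = 0.494658 − (-0.008543)·(-0.255342)/(0.456591) = 0.489880;  |Δ| = 0.004777
|x3 − x2| = 0.004777 < 10^{-2}

n = 3, x_n = 0.4899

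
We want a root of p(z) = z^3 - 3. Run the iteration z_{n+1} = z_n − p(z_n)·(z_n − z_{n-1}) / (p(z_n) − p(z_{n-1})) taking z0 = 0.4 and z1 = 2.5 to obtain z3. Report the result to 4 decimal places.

p(0.4) = -2.936000, p(2.5) = 12.625000
z2 = 2.500000 − 12.625000·(2.500000 − 0.400000) / (12.625000 − (-2.936000)) = 2.500000 − (26.512500)/(15.561000) = 0.796221
p(0.796221) = -2.495221
z3 = 0.796221 − (-2.495221)·(0.796221 − 2.500000) / (-2.495221 − 12.625000) = 0.796221 − (4.251304)/(-15.120221) = 1.077388

1.0774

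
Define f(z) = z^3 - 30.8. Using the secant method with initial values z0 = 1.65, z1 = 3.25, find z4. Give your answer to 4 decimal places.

f(1.65) = -26.307875, f(3.25) = 3.528125
z2 = 3.250000 − 3.528125·(3.250000 − 1.650000) / (3.528125 − (-26.307875)) = 3.250000 − (5.645000)/(29.836000) = 3.060799
f(3.060799) = -2.124933
z3 = 3.060799 − (-2.124933)·(3.060799 − 3.250000) / (-2.124933 − 3.528125) = 3.060799 − (0.402039)/(-5.653058) = 3.131918
f(3.131918) = -0.079299
z4 = 3.131918 − (-0.079299)·(3.131918 − 3.060799) / (-0.079299 − (-2.124933)) = 3.131918 − (-0.005640)/(2.045634) = 3.134675

3.1347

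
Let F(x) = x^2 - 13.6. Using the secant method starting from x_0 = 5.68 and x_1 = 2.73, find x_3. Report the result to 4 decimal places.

F(5.68) = 18.662400, F(2.73) = -6.147100
x_2 = 2.730000 − (-6.147100)·(2.730000 − 5.680000) / (-6.147100 − 18.662400) = 2.730000 − (18.133945)/(-24.809500) = 3.460927
F(3.460927) = -1.621981
x_3 = 3.460927 − (-1.621981)·(3.460927 − 2.730000) / (-1.621981 − (-6.147100)) = 3.460927 − (-1.185551)/(4.525119) = 3.722921

3.7229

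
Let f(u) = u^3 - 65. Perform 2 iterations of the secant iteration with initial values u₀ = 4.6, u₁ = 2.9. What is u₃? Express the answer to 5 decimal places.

f(4.6) = 32.3360000, f(2.9) = -40.6110000
u₂ = 2.9000000 − (-40.6110000)·(2.9000000 − 4.6000000) / (-40.6110000 − 32.3360000) = 2.9000000 − (69.0387000)/(-72.9470000) = 3.8464227
f(3.8464227) = -8.0922988
u₃ = 3.8464227 − (-8.0922988)·(3.8464227 − 2.9000000) / (-8.0922988 − (-40.6110000)) = 3.8464227 − (-7.6587357)/(32.5187012) = 4.0819406

4.08194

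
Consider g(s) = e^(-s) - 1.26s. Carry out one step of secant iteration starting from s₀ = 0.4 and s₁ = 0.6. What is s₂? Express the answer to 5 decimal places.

g(0.4) = 0.1663200, g(0.6) = -0.2071884
s₂ = 0.6000000 − (-0.2071884)·(0.6000000 − 0.4000000) / (-0.2071884 − 0.1663200) = 0.6000000 − (-0.0414377)/(-0.3735084) = 0.4890583

0.48906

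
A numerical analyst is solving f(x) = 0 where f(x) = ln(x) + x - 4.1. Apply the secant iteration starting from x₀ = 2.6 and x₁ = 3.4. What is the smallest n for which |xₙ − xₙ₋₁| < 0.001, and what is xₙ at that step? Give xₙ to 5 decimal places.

f(2.6) = -0.5444886, f(3.4) = 0.5237754
x₂ = 3.4000000 − 0.5237754·(0.8000000)/(1.0682640) = 3.0077558;  |Δ| = 0.3922442
f(3.0077558) = 0.0089500
x₃ = 3.0077558 − 0.0089500·(-0.3922442)/(-0.5148254) = 3.0009368;  |Δ| = 0.0068190
f(3.0009368) = -0.0001387
x₄ = 3.0009368 − (-0.0001387)·(-0.0068190)/(-0.0090887) = 3.0010409;  |Δ| = 0.0001041
|x₄ − x₃| = 0.0001041 < 0.001

n = 4, xₙ = 3.00104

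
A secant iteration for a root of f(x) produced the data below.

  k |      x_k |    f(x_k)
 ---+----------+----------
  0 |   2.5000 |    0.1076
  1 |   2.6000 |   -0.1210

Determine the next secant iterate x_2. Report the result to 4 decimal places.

x_2 = 2.6000 − (-0.1210)·(2.6000 − 2.5000) / (-0.1210 − 0.1076)
   = 2.6000 − (-0.012100)/(-0.228600) = 2.547069

2.5471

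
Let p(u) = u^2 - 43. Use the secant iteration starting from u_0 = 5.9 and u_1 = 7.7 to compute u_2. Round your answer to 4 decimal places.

6.5022

p(5.9) = -8.190000, p(7.7) = 16.290000
u_2 = 7.700000 − 16.290000·(7.700000 − 5.900000) / (16.290000 − (-8.190000)) = 7.700000 − (29.322000)/(24.480000) = 6.502206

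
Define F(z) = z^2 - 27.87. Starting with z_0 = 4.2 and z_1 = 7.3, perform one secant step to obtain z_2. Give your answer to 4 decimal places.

5.0896

F(4.2) = -10.230000, F(7.3) = 25.420000
z_2 = 7.300000 − 25.420000·(7.300000 − 4.200000) / (25.420000 − (-10.230000)) = 7.300000 − (78.802000)/(35.650000) = 5.089565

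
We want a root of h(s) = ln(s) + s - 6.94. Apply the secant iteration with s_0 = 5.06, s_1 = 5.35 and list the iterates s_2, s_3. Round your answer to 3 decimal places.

h(5.06) = -0.25863, h(5.35) = 0.08710
s_2 = 5.35000 − 0.08710·(5.35000 − 5.06000) / (0.08710 − (-0.25863)) = 5.35000 − (0.02526)/(0.34573) = 5.27694
h(5.27694) = 0.00029
s_3 = 5.27694 − 0.00029·(5.27694 − 5.35000) / (0.00029 − 0.08710) = 5.27694 − (-0.00002)/(-0.08681) = 5.27670

5.277, 5.277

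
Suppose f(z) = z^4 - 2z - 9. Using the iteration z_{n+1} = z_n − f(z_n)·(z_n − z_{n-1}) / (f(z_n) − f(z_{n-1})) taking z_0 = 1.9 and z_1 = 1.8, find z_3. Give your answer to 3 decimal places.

1.891

f(1.9) = 0.23210, f(1.8) = -2.10240
z_2 = 1.80000 − (-2.10240)·(1.80000 − 1.90000) / (-2.10240 − 0.23210) = 1.80000 − (0.21024)/(-2.33450) = 1.89006
f(1.89006) = -0.01866
z_3 = 1.89006 − (-0.01866)·(1.89006 − 1.80000) / (-0.01866 − (-2.10240)) = 1.89006 − (-0.00168)/(2.08374) = 1.89086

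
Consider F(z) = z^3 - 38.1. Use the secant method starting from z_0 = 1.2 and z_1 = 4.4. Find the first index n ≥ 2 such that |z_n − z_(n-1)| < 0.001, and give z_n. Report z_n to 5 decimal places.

n = 7, z_n = 3.36492

F(1.2) = -36.3720000, F(4.4) = 47.0840000
z_2 = 4.4000000 − 47.0840000·(3.2000000)/(83.4560000) = 2.5946319;  |Δ| = 1.8053681
F(2.5946319) = -20.6326404
z_3 = 2.5946319 − (-20.6326404)·(-1.8053681)/(-67.7166404) = 3.1447110;  |Δ| = 0.5500791
F(3.1447110) = -7.0013001
z_4 = 3.1447110 − (-7.0013001)·(0.5500791)/(13.6313403) = 3.4272415;  |Δ| = 0.2825305
F(3.4272415) = 2.1563252
z_5 = 3.4272415 − 2.1563252·(0.2825305)/(9.1576253) = 3.3607147;  |Δ| = 0.0665268
F(3.3607147) = -0.1427328
z_6 = 3.3607147 − (-0.1427328)·(-0.0665268)/(-2.2990580) = 3.3648449;  |Δ| = 0.0041302
F(3.3648449) = -0.0026165
z_7 = 3.3648449 − (-0.0026165)·(0.0041302)/(0.1401163) = 3.3649220;  |Δ| = 0.0000771
|z_7 − z_6| = 0.0000771 < 0.001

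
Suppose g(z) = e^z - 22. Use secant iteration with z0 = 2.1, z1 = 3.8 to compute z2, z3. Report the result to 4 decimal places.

2.7437, 2.9776

g(2.1) = -13.833830, g(3.8) = 22.701184
z2 = 3.800000 − 22.701184·(3.800000 − 2.100000) / (22.701184 − (-13.833830)) = 3.800000 − (38.592014)/(36.535015) = 2.743698
g(2.743698) = -6.455640
z3 = 2.743698 − (-6.455640)·(2.743698 − 3.800000) / (-6.455640 − 22.701184) = 2.743698 − (6.819106)/(-29.156824) = 2.977575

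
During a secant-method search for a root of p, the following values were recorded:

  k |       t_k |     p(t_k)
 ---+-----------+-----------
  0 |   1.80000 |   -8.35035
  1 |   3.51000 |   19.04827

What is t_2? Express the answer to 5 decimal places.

t_2 = 3.51000 − 19.04827·(3.51000 − 1.80000) / (19.04827 − (-8.35035))
   = 3.51000 − (32.5725417)/(27.3986200) = 2.3211612

2.32116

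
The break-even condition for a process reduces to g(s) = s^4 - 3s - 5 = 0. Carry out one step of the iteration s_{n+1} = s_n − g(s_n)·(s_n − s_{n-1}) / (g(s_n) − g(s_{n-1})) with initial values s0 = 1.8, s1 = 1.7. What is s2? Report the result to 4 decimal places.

g(1.8) = 0.097600, g(1.7) = -1.747900
s2 = 1.700000 − (-1.747900)·(1.700000 − 1.800000) / (-1.747900 − 0.097600) = 1.700000 − (0.174790)/(-1.845500) = 1.794711

1.7947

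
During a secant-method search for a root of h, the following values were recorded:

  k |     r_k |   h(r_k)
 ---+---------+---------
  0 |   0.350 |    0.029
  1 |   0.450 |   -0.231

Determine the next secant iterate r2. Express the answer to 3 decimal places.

r2 = 0.450 − (-0.231)·(0.450 − 0.350) / (-0.231 − 0.029)
   = 0.450 − (-0.02310)/(-0.26000) = 0.36115

0.361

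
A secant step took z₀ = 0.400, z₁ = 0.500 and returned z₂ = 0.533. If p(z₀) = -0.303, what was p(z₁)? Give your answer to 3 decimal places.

The secant line through (0.400, -0.303) and (0.500, p(z₁)) crosses zero at z₂ = 0.533.
So (0.400, -0.303), (0.500, p(z₁)), (0.533, 0) are collinear:
p(z₁) = -0.303 · (0.500 − 0.533) / (0.400 − 0.533) = -0.303 · (-0.03300)/(-0.13300) = -0.07518

-0.075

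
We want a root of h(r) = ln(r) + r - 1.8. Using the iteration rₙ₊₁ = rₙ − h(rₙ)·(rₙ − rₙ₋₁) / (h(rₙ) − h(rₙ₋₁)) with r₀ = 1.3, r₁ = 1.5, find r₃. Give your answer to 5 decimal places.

h(1.3) = -0.2376357, h(1.5) = 0.1054651
r₂ = 1.5000000 − 0.1054651·(1.5000000 − 1.3000000) / (0.1054651 − (-0.2376357)) = 1.5000000 − (0.0210930)/(0.3431008) = 1.4385224
h(1.4385224) = 0.0021388
r₃ = 1.4385224 − 0.0021388·(1.4385224 − 1.5000000) / (0.0021388 − 0.1054651) = 1.4385224 − (-0.0001315)/(-0.1033263) = 1.4372498

1.43725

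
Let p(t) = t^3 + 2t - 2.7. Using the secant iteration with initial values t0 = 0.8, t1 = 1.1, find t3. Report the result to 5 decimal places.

0.93645

p(0.8) = -0.5880000, p(1.1) = 0.8310000
t2 = 1.1000000 − 0.8310000·(1.1000000 − 0.8000000) / (0.8310000 − (-0.5880000)) = 1.1000000 − (0.2493000)/(1.4190000) = 0.9243129
p(0.9243129) = -0.0616835
t3 = 0.9243129 − (-0.0616835)·(0.9243129 − 1.1000000) / (-0.0616835 − 0.8310000) = 0.9243129 − (0.0108370)/(-0.8926835) = 0.9364527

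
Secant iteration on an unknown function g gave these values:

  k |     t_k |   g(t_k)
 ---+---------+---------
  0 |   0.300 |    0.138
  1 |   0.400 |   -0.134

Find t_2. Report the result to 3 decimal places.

0.351

t_2 = 0.400 − (-0.134)·(0.400 − 0.300) / (-0.134 − 0.138)
   = 0.400 − (-0.01340)/(-0.27200) = 0.35074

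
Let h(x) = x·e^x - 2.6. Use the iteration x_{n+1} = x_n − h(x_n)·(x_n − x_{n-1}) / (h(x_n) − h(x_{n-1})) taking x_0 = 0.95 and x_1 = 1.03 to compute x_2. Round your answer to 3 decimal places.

h(0.95) = -0.14358, h(1.03) = 0.28510
x_2 = 1.03000 − 0.28510·(1.03000 − 0.95000) / (0.28510 − (-0.14358)) = 1.03000 − (0.02281)/(0.42867) = 0.97679

0.977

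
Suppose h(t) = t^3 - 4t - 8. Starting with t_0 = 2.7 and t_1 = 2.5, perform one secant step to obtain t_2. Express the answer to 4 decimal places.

2.6458

h(2.7) = 0.883000, h(2.5) = -2.375000
t_2 = 2.500000 − (-2.375000)·(2.500000 − 2.700000) / (-2.375000 − 0.883000) = 2.500000 − (0.475000)/(-3.258000) = 2.645795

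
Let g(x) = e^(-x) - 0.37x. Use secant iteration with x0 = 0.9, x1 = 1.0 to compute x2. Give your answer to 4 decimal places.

g(0.9) = 0.073570, g(1.0) = -0.002121
x2 = 1.000000 − (-0.002121)·(1.000000 − 0.900000) / (-0.002121 − 0.073570) = 1.000000 − (-0.000212)/(-0.075690) = 0.997198

0.9972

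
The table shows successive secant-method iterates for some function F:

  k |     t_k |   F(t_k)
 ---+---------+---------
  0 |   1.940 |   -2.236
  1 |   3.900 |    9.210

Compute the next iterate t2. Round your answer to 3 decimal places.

2.323

t2 = 3.900 − 9.210·(3.900 − 1.940) / (9.210 − (-2.236))
   = 3.900 − (18.05160)/(11.44600) = 2.32289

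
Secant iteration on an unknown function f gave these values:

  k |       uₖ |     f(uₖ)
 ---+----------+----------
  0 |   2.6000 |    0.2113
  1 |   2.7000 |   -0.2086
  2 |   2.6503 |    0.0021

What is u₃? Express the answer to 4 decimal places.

2.6508

u₃ = 2.6503 − 0.0021·(2.6503 − 2.7000) / (0.0021 − (-0.2086))
   = 2.6503 − (-0.000104)/(0.210700) = 2.650795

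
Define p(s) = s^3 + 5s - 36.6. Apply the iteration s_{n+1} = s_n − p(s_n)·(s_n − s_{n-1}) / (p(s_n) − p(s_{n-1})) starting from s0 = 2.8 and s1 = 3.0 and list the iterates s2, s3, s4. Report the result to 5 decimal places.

p(2.8) = -0.6480000, p(3.0) = 5.4000000
s2 = 3.0000000 − 5.4000000·(3.0000000 − 2.8000000) / (5.4000000 − (-0.6480000)) = 3.0000000 − (1.0800000)/(6.0480000) = 2.8214286
p(2.8214286) = -0.0329902
s3 = 2.8214286 − (-0.0329902)·(2.8214286 − 3.0000000) / (-0.0329902 − 5.4000000) = 2.8214286 − (0.0058911)/(-5.4329902) = 2.8225129
p(2.8225129) = -0.0016636
s4 = 2.8225129 − (-0.0016636)·(2.8225129 − 2.8214286) / (-0.0016636 − (-0.0329902)) = 2.8225129 − (-0.0000018)/(0.0313266) = 2.8225705

2.82143, 2.82251, 2.82257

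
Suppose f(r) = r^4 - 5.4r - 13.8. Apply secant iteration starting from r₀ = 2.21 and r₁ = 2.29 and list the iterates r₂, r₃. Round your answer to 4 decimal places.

2.2568, 2.2579

f(2.21) = -1.879567, f(2.29) = 1.334585
r₂ = 2.290000 − 1.334585·(2.290000 − 2.210000) / (1.334585 − (-1.879567)) = 2.290000 − (0.106767)/(3.214152) = 2.256782
f(2.256782) = -0.047300
r₃ = 2.256782 − (-0.047300)·(2.256782 − 2.290000) / (-0.047300 − 1.334585) = 2.256782 − (0.001571)/(-1.381885) = 2.257919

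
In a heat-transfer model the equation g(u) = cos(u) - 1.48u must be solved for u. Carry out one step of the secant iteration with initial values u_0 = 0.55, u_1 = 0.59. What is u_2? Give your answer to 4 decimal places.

0.5691

g(0.55) = 0.038525, g(0.59) = -0.042259
u_2 = 0.590000 − (-0.042259)·(0.590000 − 0.550000) / (-0.042259 − 0.038525) = 0.590000 − (-0.001690)/(-0.080784) = 0.569075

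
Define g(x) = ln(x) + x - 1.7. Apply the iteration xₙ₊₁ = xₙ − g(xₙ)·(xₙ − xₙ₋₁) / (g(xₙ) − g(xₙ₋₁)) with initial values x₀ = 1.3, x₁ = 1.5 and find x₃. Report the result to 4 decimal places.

1.3788

g(1.3) = -0.137636, g(1.5) = 0.205465
x₂ = 1.500000 − 0.205465·(1.500000 − 1.300000) / (0.205465 − (-0.137636)) = 1.500000 − (0.041093)/(0.343101) = 1.380230
g(1.380230) = 0.002481
x₃ = 1.380230 − 0.002481·(1.380230 − 1.500000) / (0.002481 − 0.205465) = 1.380230 − (-0.000297)/(-0.202984) = 1.378767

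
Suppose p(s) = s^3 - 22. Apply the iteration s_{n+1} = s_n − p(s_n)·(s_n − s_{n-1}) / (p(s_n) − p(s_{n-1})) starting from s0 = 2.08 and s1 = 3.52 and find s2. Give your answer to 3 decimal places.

p(2.08) = -13.00109, p(3.52) = 21.61421
s2 = 3.52000 − 21.61421·(3.52000 − 2.08000) / (21.61421 − (-13.00109)) = 3.52000 − (31.12446)/(34.61530) = 2.62085

2.621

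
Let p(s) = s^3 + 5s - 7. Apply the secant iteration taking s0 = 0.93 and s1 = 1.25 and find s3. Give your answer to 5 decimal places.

1.11897

p(0.93) = -1.5456430, p(1.25) = 1.2031250
s2 = 1.2500000 − 1.2031250·(1.2500000 − 0.9300000) / (1.2031250 − (-1.5456430)) = 1.2500000 − (0.3850000)/(2.7487680) = 1.1099373
p(1.1099373) = -0.0829147
s3 = 1.1099373 − (-0.0829147)·(1.1099373 − 1.2500000) / (-0.0829147 − 1.2031250) = 1.1099373 − (0.0116133)/(-1.2860397) = 1.1189675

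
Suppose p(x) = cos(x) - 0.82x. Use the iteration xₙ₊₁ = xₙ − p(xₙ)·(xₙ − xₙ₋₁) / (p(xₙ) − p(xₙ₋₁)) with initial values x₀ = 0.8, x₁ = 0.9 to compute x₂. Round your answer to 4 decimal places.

0.8259

p(0.8) = 0.040707, p(0.9) = -0.116390
x₂ = 0.900000 − (-0.116390)·(0.900000 − 0.800000) / (-0.116390 − 0.040707) = 0.900000 − (-0.011639)/(-0.157097) = 0.825912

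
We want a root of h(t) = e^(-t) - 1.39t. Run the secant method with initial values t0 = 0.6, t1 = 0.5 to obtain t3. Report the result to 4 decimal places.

h(0.6) = -0.285188, h(0.5) = -0.088469
t2 = 0.500000 − (-0.088469)·(0.500000 − 0.600000) / (-0.088469 − (-0.285188)) = 0.500000 − (0.008847)/(0.196719) = 0.455028
h(0.455028) = 0.001942
t3 = 0.455028 − 0.001942·(0.455028 − 0.500000) / (0.001942 − (-0.088469)) = 0.455028 − (-0.000087)/(0.090412) = 0.455994

0.4560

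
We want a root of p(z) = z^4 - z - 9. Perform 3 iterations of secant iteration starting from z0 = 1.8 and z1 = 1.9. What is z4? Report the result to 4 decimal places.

p(1.8) = -0.302400, p(1.9) = 2.132100
z2 = 1.900000 − 2.132100·(1.900000 − 1.800000) / (2.132100 − (-0.302400)) = 1.900000 − (0.213210)/(2.434500) = 1.812421
p(1.812421) = -0.022041
z3 = 1.812421 − (-0.022041)·(1.812421 − 1.900000) / (-0.022041 − 2.132100) = 1.812421 − (0.001930)/(-2.154141) = 1.813318
p(1.813318) = -0.001581
z4 = 1.813318 − (-0.001581)·(1.813318 − 1.812421) / (-0.001581 − (-0.022041)) = 1.813318 − (-0.000001)/(0.020459) = 1.813387

1.8134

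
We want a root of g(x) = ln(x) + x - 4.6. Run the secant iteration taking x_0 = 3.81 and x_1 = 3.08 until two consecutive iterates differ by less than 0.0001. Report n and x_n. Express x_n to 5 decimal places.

g(3.81) = 0.5476292, g(3.08) = -0.3950704
x_2 = 3.0800000 − (-0.3950704)·(-0.7300000)/(-0.9426996) = 3.3859314;  |Δ| = 0.3059314
g(3.3859314) = 0.0055604
x_3 = 3.3859314 − 0.0055604·(0.3059314)/(0.4006308) = 3.3816853;  |Δ| = 0.0042461
g(3.3816853) = 0.0000595
x_4 = 3.3816853 − 0.0000595·(-0.0042461)/(-0.0055009) = 3.3816394;  |Δ| = 0.0000459
|x_4 − x_3| = 0.0000459 < 0.0001

n = 4, x_n = 3.38164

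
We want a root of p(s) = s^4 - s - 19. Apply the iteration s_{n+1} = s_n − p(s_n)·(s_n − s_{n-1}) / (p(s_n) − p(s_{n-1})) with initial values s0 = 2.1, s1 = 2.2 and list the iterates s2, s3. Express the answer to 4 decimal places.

2.1426, 2.1443

p(2.1) = -1.651900, p(2.2) = 2.225600
s2 = 2.200000 − 2.225600·(2.200000 − 2.100000) / (2.225600 − (-1.651900)) = 2.200000 − (0.222560)/(3.877500) = 2.142602
p(2.142602) = -0.067670
s3 = 2.142602 − (-0.067670)·(2.142602 − 2.200000) / (-0.067670 − 2.225600) = 2.142602 − (0.003884)/(-2.293270) = 2.144296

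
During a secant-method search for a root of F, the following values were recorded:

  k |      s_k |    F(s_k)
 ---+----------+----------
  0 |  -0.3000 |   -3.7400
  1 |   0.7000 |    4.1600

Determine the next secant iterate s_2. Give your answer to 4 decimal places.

0.1734

s_2 = 0.7000 − 4.1600·(0.7000 − (-0.3000)) / (4.1600 − (-3.7400))
   = 0.7000 − (4.160000)/(7.900000) = 0.173418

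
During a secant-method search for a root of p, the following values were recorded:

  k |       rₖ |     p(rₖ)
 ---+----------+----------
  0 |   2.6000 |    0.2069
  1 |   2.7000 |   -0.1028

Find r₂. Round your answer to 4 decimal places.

r₂ = 2.7000 − (-0.1028)·(2.7000 − 2.6000) / (-0.1028 − 0.2069)
   = 2.7000 − (-0.010280)/(-0.309700) = 2.666807

2.6668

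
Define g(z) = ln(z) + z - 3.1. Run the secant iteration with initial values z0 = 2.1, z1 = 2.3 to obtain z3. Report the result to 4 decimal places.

g(2.1) = -0.258063, g(2.3) = 0.032909
z2 = 2.300000 − 0.032909·(2.300000 − 2.100000) / (0.032909 − (-0.258063)) = 2.300000 − (0.006582)/(0.290972) = 2.277380
g(2.277380) = 0.000405
z3 = 2.277380 − 0.000405·(2.277380 − 2.300000) / (0.000405 − 0.032909) = 2.277380 − (-0.000009)/(-0.032504) = 2.277098

2.2771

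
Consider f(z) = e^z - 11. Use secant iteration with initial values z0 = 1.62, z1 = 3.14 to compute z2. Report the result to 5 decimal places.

f(1.62) = -5.9469097, f(3.14) = 12.1038669
z2 = 3.1400000 − 12.1038669·(3.1400000 − 1.6200000) / (12.1038669 − (-5.9469097)) = 3.1400000 − (18.3978776)/(18.0507765) = 2.1207709

2.12077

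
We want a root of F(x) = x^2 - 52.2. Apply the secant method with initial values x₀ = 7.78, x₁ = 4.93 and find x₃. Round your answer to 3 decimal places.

7.244

F(7.78) = 8.32840, F(4.93) = -27.89510
x₂ = 4.93000 − (-27.89510)·(4.93000 − 7.78000) / (-27.89510 − 8.32840) = 4.93000 − (79.50104)/(-36.22350) = 7.12474
F(7.12474) = -1.43813
x₃ = 7.12474 − (-1.43813)·(7.12474 − 4.93000) / (-1.43813 − (-27.89510)) = 7.12474 − (-3.15632)/(26.45697) = 7.24404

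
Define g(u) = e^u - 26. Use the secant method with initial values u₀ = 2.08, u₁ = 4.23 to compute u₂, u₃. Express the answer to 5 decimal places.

g(2.08) = -17.9955311, g(4.23) = 42.7172322
u₂ = 4.2300000 − 42.7172322·(4.2300000 − 2.0800000) / (42.7172322 − (-17.9955311)) = 4.2300000 − (91.8420492)/(60.7127633) = 2.7172695
g(2.7172695) = -10.8610712
u₃ = 2.7172695 − (-10.8610712)·(2.7172695 − 4.2300000) / (-10.8610712 − 42.7172322) = 2.7172695 − (16.4298737)/(-53.5783034) = 3.0239211

2.71727, 3.02392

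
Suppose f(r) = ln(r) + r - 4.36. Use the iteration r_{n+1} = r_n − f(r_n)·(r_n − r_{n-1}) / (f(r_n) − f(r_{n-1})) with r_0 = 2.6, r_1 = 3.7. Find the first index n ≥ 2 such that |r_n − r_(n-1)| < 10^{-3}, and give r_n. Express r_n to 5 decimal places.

n = 4, r_n = 3.19760

f(2.6) = -0.8044886, f(3.7) = 0.6483328
r_2 = 3.7000000 − 0.6483328·(1.1000000)/(1.4528214) = 3.2091165;  |Δ| = 0.4908835
f(3.2091165) = 0.0151121
r_3 = 3.2091165 − 0.0151121·(-0.4908835)/(-0.6332207) = 3.1974013;  |Δ| = 0.0117152
f(3.1974013) = -0.0002603
r_4 = 3.1974013 − (-0.0002603)·(-0.0117152)/(-0.0153724) = 3.1975997;  |Δ| = 0.0001984
|r_4 − r_3| = 0.0001984 < 10^{-3}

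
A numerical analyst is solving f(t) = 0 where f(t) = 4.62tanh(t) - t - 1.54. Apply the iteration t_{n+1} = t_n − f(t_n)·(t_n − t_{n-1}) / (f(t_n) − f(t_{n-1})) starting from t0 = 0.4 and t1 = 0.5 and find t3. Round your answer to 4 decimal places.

0.4647

f(0.4) = -0.184636, f(0.5) = 0.094981
t2 = 0.500000 − 0.094981·(0.500000 − 0.400000) / (0.094981 − (-0.184636)) = 0.500000 − (0.009498)/(0.279617) = 0.466032
f(0.466032) = 0.003610
t3 = 0.466032 − 0.003610·(0.466032 − 0.500000) / (0.003610 − 0.094981) = 0.466032 − (-0.000123)/(-0.091371) = 0.464690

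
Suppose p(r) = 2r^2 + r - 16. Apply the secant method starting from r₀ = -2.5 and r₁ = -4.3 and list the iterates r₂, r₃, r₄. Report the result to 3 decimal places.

-2.976, -3.069, -3.090

p(-2.5) = -6.00000, p(-4.3) = 16.68000
r₂ = -4.30000 − 16.68000·(-4.30000 − (-2.50000)) / (16.68000 − (-6.00000)) = -4.30000 − (-30.02400)/(22.68000) = -2.97619
p(-2.97619) = -1.26077
r₃ = -2.97619 − (-1.26077)·(-2.97619 − (-4.30000)) / (-1.26077 − 16.68000) = -2.97619 − (-1.66902)/(-17.94077) = -3.06922
p(-3.06922) = -0.22900
r₄ = -3.06922 − (-0.22900)·(-3.06922 − (-2.97619)) / (-0.22900 − (-1.26077)) = -3.06922 − (0.02130)/(1.03177) = -3.08987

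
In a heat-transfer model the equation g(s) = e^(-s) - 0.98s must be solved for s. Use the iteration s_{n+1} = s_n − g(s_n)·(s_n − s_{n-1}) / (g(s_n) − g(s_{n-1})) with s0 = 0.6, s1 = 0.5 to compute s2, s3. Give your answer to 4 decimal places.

g(0.6) = -0.039188, g(0.5) = 0.116531
s2 = 0.500000 − 0.116531·(0.500000 − 0.600000) / (0.116531 − (-0.039188)) = 0.500000 − (-0.011653)/(0.155719) = 0.574834
g(0.574834) = -0.000539
s3 = 0.574834 − (-0.000539)·(0.574834 − 0.500000) / (-0.000539 − 0.116531) = 0.574834 − (-0.000040)/(-0.117070) = 0.574489

0.5748, 0.5745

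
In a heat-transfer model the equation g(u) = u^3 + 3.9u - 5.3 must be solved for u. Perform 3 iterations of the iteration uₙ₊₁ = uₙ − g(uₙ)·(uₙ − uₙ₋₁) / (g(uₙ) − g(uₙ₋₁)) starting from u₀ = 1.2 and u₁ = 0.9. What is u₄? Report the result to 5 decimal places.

g(1.2) = 1.1080000, g(0.9) = -1.0610000
u₂ = 0.9000000 − (-1.0610000)·(0.9000000 − 1.2000000) / (-1.0610000 − 1.1080000) = 0.9000000 − (0.3183000)/(-2.1690000) = 1.0467497
g(1.0467497) = -0.0707686
u₃ = 1.0467497 − (-0.0707686)·(1.0467497 − 0.9000000) / (-0.0707686 − (-1.0610000)) = 1.0467497 − (-0.0103853)/(0.9902314) = 1.0572374
g(1.0572374) = 0.0049538
u₄ = 1.0572374 − 0.0049538·(1.0572374 − 1.0467497) / (0.0049538 − (-0.0707686)) = 1.0572374 − (0.0000520)/(0.0757224) = 1.0565513

1.05655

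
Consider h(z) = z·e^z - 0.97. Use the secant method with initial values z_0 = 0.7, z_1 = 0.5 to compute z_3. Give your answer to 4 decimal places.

0.5565

h(0.7) = 0.439627, h(0.5) = -0.145639
z_2 = 0.500000 − (-0.145639)·(0.500000 − 0.700000) / (-0.145639 − 0.439627) = 0.500000 − (0.029128)/(-0.585266) = 0.549769
h(0.549769) = -0.017332
z_3 = 0.549769 − (-0.017332)·(0.549769 − 0.500000) / (-0.017332 − (-0.145639)) = 0.549769 − (-0.000863)/(0.128307) = 0.556492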